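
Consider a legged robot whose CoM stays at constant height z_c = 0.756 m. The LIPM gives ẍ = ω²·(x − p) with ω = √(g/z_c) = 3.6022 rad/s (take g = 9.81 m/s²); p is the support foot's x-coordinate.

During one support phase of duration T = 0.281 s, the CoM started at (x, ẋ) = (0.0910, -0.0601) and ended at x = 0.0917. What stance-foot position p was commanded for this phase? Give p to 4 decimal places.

ωT = 3.6022·0.281 = 1.012218; cosh(ωT) = 1.557555, sinh(ωT) = 1.194143
x(T) = p + (x₀−p)·cosh(ωT) + (ẋ₀/ω)·sinh(ωT) ⇒ p·(1 − cosh) = x(T) − x₀·cosh − (ẋ₀/ω)·sinh
numerator   = 0.0917 − (0.0910)·1.557555 − (-0.0601/3.6022)·1.194143 = -0.030114
denominator = 1 − 1.557555 = -0.557555
p = -0.030114 / -0.557555 = 0.0540

p = 0.0540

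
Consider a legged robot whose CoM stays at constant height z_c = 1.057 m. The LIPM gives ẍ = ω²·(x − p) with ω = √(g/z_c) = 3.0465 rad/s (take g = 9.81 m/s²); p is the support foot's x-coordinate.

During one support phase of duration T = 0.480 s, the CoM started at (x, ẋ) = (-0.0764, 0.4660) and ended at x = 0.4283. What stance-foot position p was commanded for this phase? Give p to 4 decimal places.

p = -0.2274

ωT = 3.0465·0.480 = 1.462320; cosh(ωT) = 2.273830, sinh(ωT) = 2.042131
x(T) = p + (x₀−p)·cosh(ωT) + (ẋ₀/ω)·sinh(ωT) ⇒ p·(1 − cosh) = x(T) − x₀·cosh − (ẋ₀/ω)·sinh
numerator   = 0.4283 − (-0.0764)·2.273830 − (0.4660/3.0465)·2.042131 = 0.289651
denominator = 1 − 2.273830 = -1.273830
p = 0.289651 / -1.273830 = -0.2274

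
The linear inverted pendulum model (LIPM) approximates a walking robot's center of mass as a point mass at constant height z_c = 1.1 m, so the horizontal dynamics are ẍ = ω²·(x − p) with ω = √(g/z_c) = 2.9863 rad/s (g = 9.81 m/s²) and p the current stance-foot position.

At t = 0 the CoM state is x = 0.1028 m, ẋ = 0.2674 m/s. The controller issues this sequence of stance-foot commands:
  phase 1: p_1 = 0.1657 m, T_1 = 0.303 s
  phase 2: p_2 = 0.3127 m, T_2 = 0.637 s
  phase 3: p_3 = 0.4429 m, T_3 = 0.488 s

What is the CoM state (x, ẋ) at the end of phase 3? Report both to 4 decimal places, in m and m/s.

phase 1: p=0.1657, T=0.303, ωT=0.904849, cosh=1.438081, sinh=1.033478; start (x,ẋ)=(0.102800, 0.267400) → end (x,ẋ)=(0.167785, 0.190416)
phase 2: p=0.3127, T=0.637, ωT=1.902273, cosh=3.425169, sinh=3.275940; start (x,ẋ)=(0.167785, 0.190416) → end (x,ẋ)=(0.025225, -0.765491)
phase 3: p=0.4429, T=0.488, ωT=1.457314, cosh=2.263636, sinh=2.030775; start (x,ẋ)=(0.025225, -0.765491) → end (x,ẋ)=(-1.023122, -4.265785)

x = -1.0231, ẋ = -4.2658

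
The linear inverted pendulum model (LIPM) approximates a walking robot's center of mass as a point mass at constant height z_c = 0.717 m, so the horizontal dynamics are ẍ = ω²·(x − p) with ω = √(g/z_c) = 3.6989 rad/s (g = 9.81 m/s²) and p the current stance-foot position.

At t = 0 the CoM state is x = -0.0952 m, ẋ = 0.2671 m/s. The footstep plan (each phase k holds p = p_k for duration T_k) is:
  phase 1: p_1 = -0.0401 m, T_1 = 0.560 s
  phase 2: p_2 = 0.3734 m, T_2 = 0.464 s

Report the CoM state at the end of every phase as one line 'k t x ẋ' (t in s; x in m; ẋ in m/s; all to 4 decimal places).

1 0.5600 0.0198 0.2808
2 1.0240 -0.4378 -2.7149

phase 1: p=-0.0401, T=0.560, ωT=2.071384, cosh=4.030905, sinh=3.904894; start (x,ẋ)=(-0.095200, 0.267100) → end (x,ẋ)=(0.019772, 0.280801)
phase 2: p=0.3734, T=0.464, ωT=1.716290, cosh=2.871789, sinh=2.692057; start (x,ẋ)=(0.019772, 0.280801) → end (x,ẋ)=(-0.437778, -2.714903)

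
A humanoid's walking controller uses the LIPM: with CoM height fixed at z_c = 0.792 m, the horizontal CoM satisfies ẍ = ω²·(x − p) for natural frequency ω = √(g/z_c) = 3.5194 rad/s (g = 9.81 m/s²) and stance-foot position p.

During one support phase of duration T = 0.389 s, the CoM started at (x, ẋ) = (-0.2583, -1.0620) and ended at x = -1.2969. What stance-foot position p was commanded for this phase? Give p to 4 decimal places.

p = 0.1843

ωT = 3.5194·0.389 = 1.369047; cosh(ωT) = 2.092975, sinh(ωT) = 1.838626
x(T) = p + (x₀−p)·cosh(ωT) + (ẋ₀/ω)·sinh(ωT) ⇒ p·(1 − cosh) = x(T) − x₀·cosh − (ẋ₀/ω)·sinh
numerator   = -1.2969 − (-0.2583)·2.092975 − (-1.0620/3.5194)·1.838626 = -0.201468
denominator = 1 − 2.092975 = -1.092975
p = -0.201468 / -1.092975 = 0.1843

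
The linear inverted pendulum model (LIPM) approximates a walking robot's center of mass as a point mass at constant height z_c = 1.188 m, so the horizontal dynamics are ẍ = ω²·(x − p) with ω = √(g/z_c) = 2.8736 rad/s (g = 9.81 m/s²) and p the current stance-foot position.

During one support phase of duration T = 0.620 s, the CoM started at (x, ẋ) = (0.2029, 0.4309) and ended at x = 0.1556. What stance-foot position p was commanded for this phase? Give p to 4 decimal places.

ωT = 2.8736·0.620 = 1.781632; cosh(ωT) = 3.053952, sinh(ωT) = 2.885589
x(T) = p + (x₀−p)·cosh(ωT) + (ẋ₀/ω)·sinh(ωT) ⇒ p·(1 − cosh) = x(T) − x₀·cosh − (ẋ₀/ω)·sinh
numerator   = 0.1556 − (0.2029)·3.053952 − (0.4309/2.8736)·2.885589 = -0.896745
denominator = 1 − 3.053952 = -2.053952
p = -0.896745 / -2.053952 = 0.4366

p = 0.4366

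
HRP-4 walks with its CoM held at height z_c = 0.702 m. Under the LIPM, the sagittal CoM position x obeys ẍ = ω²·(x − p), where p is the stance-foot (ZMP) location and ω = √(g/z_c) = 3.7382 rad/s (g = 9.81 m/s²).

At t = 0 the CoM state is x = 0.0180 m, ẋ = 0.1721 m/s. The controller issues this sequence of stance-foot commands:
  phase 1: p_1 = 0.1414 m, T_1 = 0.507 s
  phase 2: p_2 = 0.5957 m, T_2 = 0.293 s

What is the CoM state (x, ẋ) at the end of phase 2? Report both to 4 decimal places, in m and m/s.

phase 1: p=0.1414, T=0.507, ωT=1.895267, cosh=3.402303, sinh=3.252025; start (x,ẋ)=(0.018000, 0.172100) → end (x,ẋ)=(-0.128727, -0.914603)
phase 2: p=0.5957, T=0.293, ωT=1.095293, cosh=1.662250, sinh=1.327808; start (x,ẋ)=(-0.128727, -0.914603) → end (x,ẋ)=(-0.933345, -5.116071)

x = -0.9333, ẋ = -5.1161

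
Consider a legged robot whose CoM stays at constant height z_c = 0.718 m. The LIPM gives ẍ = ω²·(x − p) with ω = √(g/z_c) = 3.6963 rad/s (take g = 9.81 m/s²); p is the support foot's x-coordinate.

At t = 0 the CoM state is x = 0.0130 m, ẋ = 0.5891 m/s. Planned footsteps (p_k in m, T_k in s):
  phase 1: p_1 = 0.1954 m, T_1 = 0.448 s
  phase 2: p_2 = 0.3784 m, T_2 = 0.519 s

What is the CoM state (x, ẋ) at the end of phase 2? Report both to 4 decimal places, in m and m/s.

phase 1: p=0.1954, T=0.448, ωT=1.655942, cosh=2.714463, sinh=2.523551; start (x,ẋ)=(0.013000, 0.589100) → end (x,ẋ)=(0.102474, -0.102301)
phase 2: p=0.3784, T=0.519, ωT=1.918380, cosh=3.478380, sinh=3.331535; start (x,ẋ)=(0.102474, -0.102301) → end (x,ẋ)=(-0.673580, -3.753687)

x = -0.6736, ẋ = -3.7537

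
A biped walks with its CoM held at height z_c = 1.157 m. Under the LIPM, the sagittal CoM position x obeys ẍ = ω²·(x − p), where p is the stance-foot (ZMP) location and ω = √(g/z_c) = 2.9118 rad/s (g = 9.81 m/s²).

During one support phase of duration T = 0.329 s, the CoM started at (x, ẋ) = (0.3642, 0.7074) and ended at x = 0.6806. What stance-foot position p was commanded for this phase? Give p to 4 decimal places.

ωT = 2.9118·0.329 = 0.957982; cosh(ωT) = 1.495049, sinh(ωT) = 1.111383
x(T) = p + (x₀−p)·cosh(ωT) + (ẋ₀/ω)·sinh(ωT) ⇒ p·(1 − cosh) = x(T) − x₀·cosh − (ẋ₀/ω)·sinh
numerator   = 0.6806 − (0.3642)·1.495049 − (0.7074/2.9118)·1.111383 = -0.133899
denominator = 1 − 1.495049 = -0.495049
p = -0.133899 / -0.495049 = 0.2705

p = 0.2705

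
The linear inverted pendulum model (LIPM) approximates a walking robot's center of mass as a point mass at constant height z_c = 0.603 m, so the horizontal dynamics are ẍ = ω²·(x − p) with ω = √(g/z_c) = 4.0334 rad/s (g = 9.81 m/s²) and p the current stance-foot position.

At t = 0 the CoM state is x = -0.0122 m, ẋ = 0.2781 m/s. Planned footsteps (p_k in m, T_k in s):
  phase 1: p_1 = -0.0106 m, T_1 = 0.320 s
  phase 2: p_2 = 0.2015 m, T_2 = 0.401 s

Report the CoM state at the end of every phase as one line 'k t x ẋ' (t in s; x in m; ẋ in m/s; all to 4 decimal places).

1 0.3200 0.1021 0.5329
2 0.7210 0.2610 0.4253

phase 1: p=-0.0106, T=0.320, ωT=1.290688, cosh=1.955184, sinh=1.680103; start (x,ẋ)=(-0.012200, 0.278100) → end (x,ẋ)=(0.102114, 0.532894)
phase 2: p=0.2015, T=0.401, ωT=1.617393, cosh=2.619176, sinh=2.420760; start (x,ẋ)=(0.102114, 0.532894) → end (x,ẋ)=(0.261021, 0.425345)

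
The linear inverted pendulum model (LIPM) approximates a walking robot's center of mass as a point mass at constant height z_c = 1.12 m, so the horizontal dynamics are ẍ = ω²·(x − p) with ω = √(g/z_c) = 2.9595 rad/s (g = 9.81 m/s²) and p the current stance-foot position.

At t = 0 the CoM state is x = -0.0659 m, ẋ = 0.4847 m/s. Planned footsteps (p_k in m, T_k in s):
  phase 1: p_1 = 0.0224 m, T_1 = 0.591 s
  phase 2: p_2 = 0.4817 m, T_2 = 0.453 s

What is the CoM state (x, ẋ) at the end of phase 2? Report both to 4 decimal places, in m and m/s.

phase 1: p=0.0224, T=0.591, ωT=1.749064, cosh=2.961579, sinh=2.787643; start (x,ẋ)=(-0.065900, 0.484700) → end (x,ẋ)=(0.217446, 0.707000)
phase 2: p=0.4817, T=0.453, ωT=1.340653, cosh=2.041607, sinh=1.779933; start (x,ẋ)=(0.217446, 0.707000) → end (x,ẋ)=(0.367409, 0.051403)

x = 0.3674, ẋ = 0.0514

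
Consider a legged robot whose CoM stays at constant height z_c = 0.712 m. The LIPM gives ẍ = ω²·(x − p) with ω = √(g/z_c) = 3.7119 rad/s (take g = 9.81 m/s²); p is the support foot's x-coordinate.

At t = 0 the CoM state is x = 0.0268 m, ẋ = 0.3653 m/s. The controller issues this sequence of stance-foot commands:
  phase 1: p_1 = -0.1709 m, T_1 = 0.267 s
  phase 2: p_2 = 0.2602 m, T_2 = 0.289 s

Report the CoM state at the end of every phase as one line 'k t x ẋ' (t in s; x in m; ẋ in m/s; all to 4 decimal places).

phase 1: p=-0.1709, T=0.267, ωT=0.991077, cosh=1.532656, sinh=1.161479; start (x,ẋ)=(0.026800, 0.365300) → end (x,ẋ)=(0.246411, 1.412222)
phase 2: p=0.2602, T=0.289, ωT=1.072739, cosh=1.632723, sinh=1.290653; start (x,ẋ)=(0.246411, 1.412222) → end (x,ẋ)=(0.728726, 2.239708)

1 0.2670 0.2464 1.4122
2 0.5560 0.7287 2.2397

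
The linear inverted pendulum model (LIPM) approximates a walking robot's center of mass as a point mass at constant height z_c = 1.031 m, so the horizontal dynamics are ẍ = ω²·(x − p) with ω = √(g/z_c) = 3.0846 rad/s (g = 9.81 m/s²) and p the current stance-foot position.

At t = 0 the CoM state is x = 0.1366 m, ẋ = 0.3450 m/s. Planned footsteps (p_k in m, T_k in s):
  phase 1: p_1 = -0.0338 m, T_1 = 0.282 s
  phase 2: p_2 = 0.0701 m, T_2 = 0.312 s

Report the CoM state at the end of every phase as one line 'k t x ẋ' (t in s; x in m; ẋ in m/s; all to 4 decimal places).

1 0.2820 0.3153 1.0011
2 0.5940 0.8007 2.3470

phase 1: p=-0.0338, T=0.282, ωT=0.869857, cosh=1.402791, sinh=0.983779; start (x,ẋ)=(0.136600, 0.345000) → end (x,ẋ)=(0.315267, 1.001053)
phase 2: p=0.0701, T=0.312, ωT=0.962395, cosh=1.499968, sinh=1.117991; start (x,ẋ)=(0.315267, 1.001053) → end (x,ẋ)=(0.800668, 2.347020)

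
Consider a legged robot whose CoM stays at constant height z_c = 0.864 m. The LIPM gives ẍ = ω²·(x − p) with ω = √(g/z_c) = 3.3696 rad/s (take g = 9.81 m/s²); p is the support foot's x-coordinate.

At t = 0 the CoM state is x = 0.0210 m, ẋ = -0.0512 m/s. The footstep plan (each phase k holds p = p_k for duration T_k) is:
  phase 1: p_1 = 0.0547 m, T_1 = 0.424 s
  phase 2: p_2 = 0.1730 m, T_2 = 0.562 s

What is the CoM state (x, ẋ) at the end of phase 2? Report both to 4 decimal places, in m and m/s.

x = -0.9071, ẋ = -3.5772

phase 1: p=0.0547, T=0.424, ωT=1.428710, cosh=2.206466, sinh=1.966848; start (x,ẋ)=(0.021000, -0.051200) → end (x,ẋ)=(-0.049544, -0.336317)
phase 2: p=0.1730, T=0.562, ωT=1.893715, cosh=3.397259, sinh=3.246748; start (x,ẋ)=(-0.049544, -0.336317) → end (x,ẋ)=(-0.907094, -3.577237)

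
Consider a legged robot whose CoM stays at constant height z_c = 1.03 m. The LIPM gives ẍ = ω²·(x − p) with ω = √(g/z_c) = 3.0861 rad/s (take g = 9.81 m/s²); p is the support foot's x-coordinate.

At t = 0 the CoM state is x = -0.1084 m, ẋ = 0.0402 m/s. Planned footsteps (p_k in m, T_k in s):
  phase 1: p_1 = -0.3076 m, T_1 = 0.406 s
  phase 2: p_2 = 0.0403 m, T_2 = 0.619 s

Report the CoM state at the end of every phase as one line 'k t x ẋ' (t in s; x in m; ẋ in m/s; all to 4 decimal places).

phase 1: p=-0.3076, T=0.406, ωT=1.252957, cosh=1.893168, sinh=1.607509; start (x,ẋ)=(-0.108400, 0.040200) → end (x,ẋ)=(0.090459, 1.064324)
phase 2: p=0.0403, T=0.619, ωT=1.910296, cosh=3.451562, sinh=3.303525; start (x,ẋ)=(0.090459, 1.064324) → end (x,ẋ)=(1.352735, 4.184948)

1 0.4060 0.0905 1.0643
2 1.0250 1.3527 4.1849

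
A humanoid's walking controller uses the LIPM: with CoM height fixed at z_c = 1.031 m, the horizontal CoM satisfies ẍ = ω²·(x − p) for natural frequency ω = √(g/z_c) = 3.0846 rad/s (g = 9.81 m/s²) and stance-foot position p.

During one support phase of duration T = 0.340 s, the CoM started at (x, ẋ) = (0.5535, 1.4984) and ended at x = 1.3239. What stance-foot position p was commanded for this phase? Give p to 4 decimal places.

ωT = 3.0846·0.340 = 1.048764; cosh(ωT) = 1.602246, sinh(ωT) = 1.251875
x(T) = p + (x₀−p)·cosh(ωT) + (ẋ₀/ω)·sinh(ωT) ⇒ p·(1 − cosh) = x(T) − x₀·cosh − (ẋ₀/ω)·sinh
numerator   = 1.3239 − (0.5535)·1.602246 − (1.4984/3.0846)·1.251875 = -0.171064
denominator = 1 − 1.602246 = -0.602246
p = -0.171064 / -0.602246 = 0.2840

p = 0.2840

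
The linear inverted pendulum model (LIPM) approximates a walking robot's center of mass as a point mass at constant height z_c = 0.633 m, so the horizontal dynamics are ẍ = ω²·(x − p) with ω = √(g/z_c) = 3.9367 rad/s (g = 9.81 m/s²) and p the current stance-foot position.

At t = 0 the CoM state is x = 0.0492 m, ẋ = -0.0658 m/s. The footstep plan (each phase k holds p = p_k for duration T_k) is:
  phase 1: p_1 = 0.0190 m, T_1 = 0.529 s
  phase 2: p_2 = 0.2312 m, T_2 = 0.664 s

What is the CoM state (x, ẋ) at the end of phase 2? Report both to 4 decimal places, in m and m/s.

x = -0.4862, ẋ = -2.7647

phase 1: p=0.0190, T=0.529, ωT=2.082514, cosh=4.074618, sinh=3.950002; start (x,ẋ)=(0.049200, -0.065800) → end (x,ẋ)=(0.076031, 0.201499)
phase 2: p=0.2312, T=0.664, ωT=2.613969, cosh=6.863187, sinh=6.789943; start (x,ẋ)=(0.076031, 0.201499) → end (x,ẋ)=(-0.486211, -2.764732)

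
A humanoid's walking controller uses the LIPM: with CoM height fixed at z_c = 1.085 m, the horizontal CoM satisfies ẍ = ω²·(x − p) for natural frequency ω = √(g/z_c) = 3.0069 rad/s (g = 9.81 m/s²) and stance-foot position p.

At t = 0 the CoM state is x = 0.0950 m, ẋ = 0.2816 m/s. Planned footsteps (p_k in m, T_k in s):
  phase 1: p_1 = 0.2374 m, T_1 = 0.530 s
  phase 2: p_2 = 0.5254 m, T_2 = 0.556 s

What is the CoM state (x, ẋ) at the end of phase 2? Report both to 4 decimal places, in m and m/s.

x = -0.9110, ẋ = -4.1292

phase 1: p=0.2374, T=0.530, ωT=1.593657, cosh=2.562448, sinh=2.359267; start (x,ẋ)=(0.095000, 0.281600) → end (x,ẋ)=(0.093456, -0.288612)
phase 2: p=0.5254, T=0.556, ωT=1.671836, cosh=2.754917, sinh=2.567015; start (x,ẋ)=(0.093456, -0.288612) → end (x,ẋ)=(-0.910961, -4.129174)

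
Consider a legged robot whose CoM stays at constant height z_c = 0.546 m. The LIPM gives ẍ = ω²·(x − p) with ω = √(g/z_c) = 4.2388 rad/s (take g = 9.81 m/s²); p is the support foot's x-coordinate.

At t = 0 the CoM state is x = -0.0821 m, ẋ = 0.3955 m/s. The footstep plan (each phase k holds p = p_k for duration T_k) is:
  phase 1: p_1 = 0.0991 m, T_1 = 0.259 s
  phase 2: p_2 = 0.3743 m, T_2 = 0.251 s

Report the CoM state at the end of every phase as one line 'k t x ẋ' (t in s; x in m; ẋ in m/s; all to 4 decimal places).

phase 1: p=0.0991, T=0.259, ωT=1.097849, cosh=1.665650, sinh=1.332062; start (x,ẋ)=(-0.082100, 0.395500) → end (x,ẋ)=(-0.078428, -0.364353)
phase 2: p=0.3743, T=0.251, ωT=1.063939, cosh=1.621428, sinh=1.276334; start (x,ẋ)=(-0.078428, -0.364353) → end (x,ẋ)=(-0.469475, -3.040088)

1 0.2590 -0.0784 -0.3644
2 0.5100 -0.4695 -3.0401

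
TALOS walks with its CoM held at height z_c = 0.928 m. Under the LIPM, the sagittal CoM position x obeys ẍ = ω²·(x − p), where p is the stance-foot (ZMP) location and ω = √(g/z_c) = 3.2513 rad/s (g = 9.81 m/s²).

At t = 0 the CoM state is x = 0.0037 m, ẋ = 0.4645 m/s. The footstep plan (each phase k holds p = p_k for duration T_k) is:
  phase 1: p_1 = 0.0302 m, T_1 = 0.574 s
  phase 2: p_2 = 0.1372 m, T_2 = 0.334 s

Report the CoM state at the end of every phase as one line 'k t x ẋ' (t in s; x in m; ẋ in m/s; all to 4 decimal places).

phase 1: p=0.0302, T=0.574, ωT=1.866246, cosh=3.309345, sinh=3.154641; start (x,ẋ)=(0.003700, 0.464500) → end (x,ẋ)=(0.393193, 1.265388)
phase 2: p=0.1372, T=0.334, ωT=1.085934, cosh=1.649896, sinh=1.312310; start (x,ẋ)=(0.393193, 1.265388) → end (x,ẋ)=(1.070306, 3.180009)

1 0.5740 0.3932 1.2654
2 0.9080 1.0703 3.1800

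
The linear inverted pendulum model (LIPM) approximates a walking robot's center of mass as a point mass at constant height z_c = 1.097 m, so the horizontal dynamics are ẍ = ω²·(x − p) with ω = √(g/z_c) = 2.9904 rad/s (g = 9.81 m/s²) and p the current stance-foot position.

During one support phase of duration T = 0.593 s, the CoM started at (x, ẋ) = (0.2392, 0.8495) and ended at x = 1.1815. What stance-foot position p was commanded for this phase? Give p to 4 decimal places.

p = 0.1753

ωT = 2.9904·0.593 = 1.773307; cosh(ωT) = 3.030036, sinh(ωT) = 2.860265
x(T) = p + (x₀−p)·cosh(ωT) + (ẋ₀/ω)·sinh(ωT) ⇒ p·(1 − cosh) = x(T) − x₀·cosh − (ẋ₀/ω)·sinh
numerator   = 1.1815 − (0.2392)·3.030036 − (0.8495/2.9904)·2.860265 = -0.355817
denominator = 1 − 3.030036 = -2.030036
p = -0.355817 / -2.030036 = 0.1753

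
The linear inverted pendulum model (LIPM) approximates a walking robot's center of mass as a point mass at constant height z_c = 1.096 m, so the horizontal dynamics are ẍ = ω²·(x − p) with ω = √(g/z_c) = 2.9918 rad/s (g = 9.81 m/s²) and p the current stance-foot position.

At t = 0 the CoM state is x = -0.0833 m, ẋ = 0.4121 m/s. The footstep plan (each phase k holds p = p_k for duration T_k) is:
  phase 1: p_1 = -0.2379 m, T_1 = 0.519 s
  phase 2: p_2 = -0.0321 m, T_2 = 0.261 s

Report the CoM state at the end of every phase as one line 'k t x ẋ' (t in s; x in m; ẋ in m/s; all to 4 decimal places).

1 0.5190 0.4545 2.0607
2 0.7800 1.2047 3.9773

phase 1: p=-0.2379, T=0.519, ωT=1.552744, cosh=2.468042, sinh=2.256375; start (x,ẋ)=(-0.083300, 0.412100) → end (x,ẋ)=(0.454460, 2.060726)
phase 2: p=-0.0321, T=0.261, ωT=0.780860, cosh=1.320680, sinh=0.862668; start (x,ẋ)=(0.454460, 2.060726) → end (x,ẋ)=(1.204688, 3.977338)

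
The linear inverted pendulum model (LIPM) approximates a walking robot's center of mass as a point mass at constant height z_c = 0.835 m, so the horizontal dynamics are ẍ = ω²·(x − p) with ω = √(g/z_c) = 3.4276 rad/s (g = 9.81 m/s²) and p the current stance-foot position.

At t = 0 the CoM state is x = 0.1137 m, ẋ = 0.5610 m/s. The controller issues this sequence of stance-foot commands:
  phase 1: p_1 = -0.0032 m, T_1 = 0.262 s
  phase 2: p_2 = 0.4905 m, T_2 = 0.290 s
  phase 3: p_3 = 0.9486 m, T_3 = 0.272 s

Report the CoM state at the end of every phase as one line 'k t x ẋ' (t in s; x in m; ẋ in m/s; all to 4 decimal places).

1 0.2620 0.3316 1.2130
2 0.5520 0.6591 1.2284
3 0.8240 0.9086 0.7370

phase 1: p=-0.0032, T=0.262, ωT=0.898031, cosh=1.431068, sinh=1.023697; start (x,ẋ)=(0.113700, 0.561000) → end (x,ẋ)=(0.331642, 1.213011)
phase 2: p=0.4905, T=0.290, ωT=0.994004, cosh=1.536062, sinh=1.165970; start (x,ẋ)=(0.331642, 1.213011) → end (x,ẋ)=(0.659115, 1.228386)
phase 3: p=0.9486, T=0.272, ωT=0.932307, cosh=1.467004, sinh=1.073360; start (x,ẋ)=(0.659115, 1.228386) → end (x,ẋ)=(0.908596, 0.737019)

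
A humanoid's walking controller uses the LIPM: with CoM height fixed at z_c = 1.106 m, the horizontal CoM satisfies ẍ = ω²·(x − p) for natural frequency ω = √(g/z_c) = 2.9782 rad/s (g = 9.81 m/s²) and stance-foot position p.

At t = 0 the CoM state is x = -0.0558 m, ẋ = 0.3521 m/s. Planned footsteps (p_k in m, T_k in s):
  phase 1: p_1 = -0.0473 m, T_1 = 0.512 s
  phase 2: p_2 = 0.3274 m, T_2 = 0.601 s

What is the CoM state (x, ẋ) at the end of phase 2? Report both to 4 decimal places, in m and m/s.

x = 0.6814, ẋ = 1.2542

phase 1: p=-0.0473, T=0.512, ωT=1.524838, cosh=2.406029, sinh=2.188372; start (x,ẋ)=(-0.055800, 0.352100) → end (x,ẋ)=(0.190971, 0.791765)
phase 2: p=0.3274, T=0.601, ωT=1.789898, cosh=3.077910, sinh=2.910933; start (x,ẋ)=(0.190971, 0.791765) → end (x,ẋ)=(0.681365, 1.254229)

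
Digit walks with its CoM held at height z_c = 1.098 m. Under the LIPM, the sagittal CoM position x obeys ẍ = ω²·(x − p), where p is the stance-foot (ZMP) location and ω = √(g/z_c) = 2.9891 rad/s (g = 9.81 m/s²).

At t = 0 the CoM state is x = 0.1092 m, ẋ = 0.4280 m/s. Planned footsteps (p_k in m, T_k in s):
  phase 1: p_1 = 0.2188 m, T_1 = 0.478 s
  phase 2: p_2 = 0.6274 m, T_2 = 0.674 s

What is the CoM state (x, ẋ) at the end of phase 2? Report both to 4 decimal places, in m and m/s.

phase 1: p=0.2188, T=0.478, ωT=1.428790, cosh=2.206622, sinh=1.967023; start (x,ẋ)=(0.109200, 0.428000) → end (x,ẋ)=(0.258606, 0.300027)
phase 2: p=0.6274, T=0.674, ωT=2.014653, cosh=3.815747, sinh=3.682381; start (x,ẋ)=(0.258606, 0.300027) → end (x,ẋ)=(-0.410210, -2.914488)

x = -0.4102, ẋ = -2.9145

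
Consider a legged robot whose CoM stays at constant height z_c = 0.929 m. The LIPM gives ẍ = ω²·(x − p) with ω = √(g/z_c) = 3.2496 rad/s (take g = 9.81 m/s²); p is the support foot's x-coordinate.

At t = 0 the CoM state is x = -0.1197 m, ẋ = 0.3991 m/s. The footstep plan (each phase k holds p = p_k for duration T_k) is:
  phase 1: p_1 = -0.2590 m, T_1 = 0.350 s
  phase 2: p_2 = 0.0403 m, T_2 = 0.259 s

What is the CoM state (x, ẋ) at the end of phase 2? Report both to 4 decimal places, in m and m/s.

phase 1: p=-0.2590, T=0.350, ωT=1.137360, cosh=1.719595, sinh=1.398930; start (x,ẋ)=(-0.119700, 0.399100) → end (x,ẋ)=(0.152349, 1.319543)
phase 2: p=0.0403, T=0.259, ωT=0.841646, cosh=1.375592, sinh=0.944592; start (x,ẋ)=(0.152349, 1.319543) → end (x,ẋ)=(0.577998, 2.159093)

x = 0.5780, ẋ = 2.1591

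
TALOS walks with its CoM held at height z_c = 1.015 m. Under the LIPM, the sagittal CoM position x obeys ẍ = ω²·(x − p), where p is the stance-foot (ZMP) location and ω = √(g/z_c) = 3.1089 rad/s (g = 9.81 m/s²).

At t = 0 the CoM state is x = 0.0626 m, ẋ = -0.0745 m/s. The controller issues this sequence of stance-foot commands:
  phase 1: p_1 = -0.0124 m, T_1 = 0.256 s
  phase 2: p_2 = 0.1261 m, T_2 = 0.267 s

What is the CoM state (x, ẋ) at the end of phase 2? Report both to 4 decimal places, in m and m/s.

phase 1: p=-0.0124, T=0.256, ωT=0.795878, cosh=1.333786, sinh=0.882601; start (x,ẋ)=(0.062600, -0.074500) → end (x,ẋ)=(0.066484, 0.106427)
phase 2: p=0.1261, T=0.267, ωT=0.830076, cosh=1.364755, sinh=0.928739; start (x,ẋ)=(0.066484, 0.106427) → end (x,ẋ)=(0.076532, -0.026887)

x = 0.0765, ẋ = -0.0269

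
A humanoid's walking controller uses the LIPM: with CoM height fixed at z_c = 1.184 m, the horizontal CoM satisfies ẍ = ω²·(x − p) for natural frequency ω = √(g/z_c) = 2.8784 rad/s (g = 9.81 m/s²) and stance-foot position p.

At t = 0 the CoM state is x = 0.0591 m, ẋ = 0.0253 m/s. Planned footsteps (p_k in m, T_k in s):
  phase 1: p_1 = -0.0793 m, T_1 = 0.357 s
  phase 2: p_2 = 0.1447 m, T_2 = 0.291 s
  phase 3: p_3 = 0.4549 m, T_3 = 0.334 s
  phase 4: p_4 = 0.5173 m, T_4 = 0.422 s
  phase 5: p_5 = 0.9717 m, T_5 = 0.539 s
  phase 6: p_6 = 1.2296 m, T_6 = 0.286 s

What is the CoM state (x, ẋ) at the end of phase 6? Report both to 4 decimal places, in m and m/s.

phase 1: p=-0.0793, T=0.357, ωT=1.027589, cosh=1.576094, sinh=1.218226; start (x,ẋ)=(0.059100, 0.025300) → end (x,ẋ)=(0.149539, 0.525180)
phase 2: p=0.1447, T=0.291, ωT=0.837614, cosh=1.371795, sinh=0.939053; start (x,ẋ)=(0.149539, 0.525180) → end (x,ẋ)=(0.322674, 0.733520)
phase 3: p=0.4549, T=0.334, ωT=0.961386, cosh=1.498840, sinh=1.116478; start (x,ẋ)=(0.322674, 0.733520) → end (x,ẋ)=(0.541233, 0.674498)
phase 4: p=0.5173, T=0.422, ωT=1.214685, cosh=1.833018, sinh=1.536214; start (x,ẋ)=(0.541233, 0.674498) → end (x,ẋ)=(0.921152, 1.342195)
phase 5: p=0.9717, T=0.539, ωT=1.551458, cosh=2.465141, sinh=2.253202; start (x,ẋ)=(0.921152, 1.342195) → end (x,ẋ)=(1.897757, 2.980863)
phase 6: p=1.2296, T=0.286, ωT=0.823222, cosh=1.358421, sinh=0.919407; start (x,ẋ)=(1.897757, 2.980863) → end (x,ẋ)=(3.089374, 5.817493)

x = 3.0894, ẋ = 5.8175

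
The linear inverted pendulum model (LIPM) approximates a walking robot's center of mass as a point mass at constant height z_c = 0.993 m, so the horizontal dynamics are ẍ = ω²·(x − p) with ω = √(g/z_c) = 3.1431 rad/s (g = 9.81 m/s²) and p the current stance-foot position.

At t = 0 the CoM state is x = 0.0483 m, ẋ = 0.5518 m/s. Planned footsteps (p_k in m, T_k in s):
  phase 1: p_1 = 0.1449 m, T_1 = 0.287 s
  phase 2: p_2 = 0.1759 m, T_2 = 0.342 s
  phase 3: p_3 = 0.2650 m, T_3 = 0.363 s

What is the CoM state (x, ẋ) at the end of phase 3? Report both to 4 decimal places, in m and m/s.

x = 0.8537, ẋ = 1.9884

phase 1: p=0.1449, T=0.287, ωT=0.902070, cosh=1.435214, sinh=1.029485; start (x,ẋ)=(0.048300, 0.551800) → end (x,ẋ)=(0.186994, 0.479375)
phase 2: p=0.1759, T=0.342, ωT=1.074940, cosh=1.635568, sinh=1.294250; start (x,ẋ)=(0.186994, 0.479375) → end (x,ẋ)=(0.391439, 0.829180)
phase 3: p=0.2650, T=0.363, ωT=1.140945, cosh=1.724621, sinh=1.405104; start (x,ẋ)=(0.391439, 0.829180) → end (x,ẋ)=(0.853740, 1.988427)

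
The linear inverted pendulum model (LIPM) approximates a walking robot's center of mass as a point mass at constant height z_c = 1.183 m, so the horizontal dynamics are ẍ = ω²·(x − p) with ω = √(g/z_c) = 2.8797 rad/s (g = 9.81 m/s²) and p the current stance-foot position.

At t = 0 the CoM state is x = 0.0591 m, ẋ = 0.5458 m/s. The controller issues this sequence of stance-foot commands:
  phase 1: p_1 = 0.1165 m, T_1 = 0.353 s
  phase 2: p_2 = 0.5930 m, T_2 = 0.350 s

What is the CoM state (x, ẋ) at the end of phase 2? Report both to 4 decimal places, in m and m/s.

x = 0.3372, ẋ = -0.1418

phase 1: p=0.1165, T=0.353, ωT=1.016534, cosh=1.562723, sinh=1.200876; start (x,ẋ)=(0.059100, 0.545800) → end (x,ẋ)=(0.254406, 0.654436)
phase 2: p=0.5930, T=0.350, ωT=1.007895, cosh=1.552407, sinh=1.187421; start (x,ẋ)=(0.254406, 0.654436) → end (x,ẋ)=(0.337216, -0.141842)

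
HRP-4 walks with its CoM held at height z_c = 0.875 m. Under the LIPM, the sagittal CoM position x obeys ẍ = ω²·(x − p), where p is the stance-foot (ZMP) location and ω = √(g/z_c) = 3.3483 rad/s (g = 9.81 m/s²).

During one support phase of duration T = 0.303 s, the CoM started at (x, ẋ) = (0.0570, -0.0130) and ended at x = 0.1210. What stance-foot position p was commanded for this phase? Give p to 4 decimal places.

ωT = 3.3483·0.303 = 1.014535; cosh(ωT) = 1.560326, sinh(ωT) = 1.197755
x(T) = p + (x₀−p)·cosh(ωT) + (ẋ₀/ω)·sinh(ωT) ⇒ p·(1 − cosh) = x(T) − x₀·cosh − (ẋ₀/ω)·sinh
numerator   = 0.1210 − (0.0570)·1.560326 − (-0.0130/3.3483)·1.197755 = 0.036712
denominator = 1 − 1.560326 = -0.560326
p = 0.036712 / -0.560326 = -0.0655

p = -0.0655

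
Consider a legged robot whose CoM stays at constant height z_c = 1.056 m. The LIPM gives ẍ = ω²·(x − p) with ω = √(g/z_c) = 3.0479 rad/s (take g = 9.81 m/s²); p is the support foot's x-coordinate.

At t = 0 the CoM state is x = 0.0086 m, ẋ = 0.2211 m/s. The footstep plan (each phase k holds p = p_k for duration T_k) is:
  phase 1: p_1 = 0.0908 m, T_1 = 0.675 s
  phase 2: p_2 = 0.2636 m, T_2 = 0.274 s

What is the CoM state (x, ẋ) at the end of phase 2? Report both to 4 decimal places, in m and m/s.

x = -0.0644, ẋ = -0.7452

phase 1: p=0.0908, T=0.675, ωT=2.057333, cosh=3.976431, sinh=3.848637; start (x,ẋ)=(0.008600, 0.221100) → end (x,ẋ)=(0.043124, -0.085038)
phase 2: p=0.2636, T=0.274, ωT=0.835125, cosh=1.369461, sinh=0.935640; start (x,ẋ)=(0.043124, -0.085038) → end (x,ẋ)=(-0.064438, -0.745196)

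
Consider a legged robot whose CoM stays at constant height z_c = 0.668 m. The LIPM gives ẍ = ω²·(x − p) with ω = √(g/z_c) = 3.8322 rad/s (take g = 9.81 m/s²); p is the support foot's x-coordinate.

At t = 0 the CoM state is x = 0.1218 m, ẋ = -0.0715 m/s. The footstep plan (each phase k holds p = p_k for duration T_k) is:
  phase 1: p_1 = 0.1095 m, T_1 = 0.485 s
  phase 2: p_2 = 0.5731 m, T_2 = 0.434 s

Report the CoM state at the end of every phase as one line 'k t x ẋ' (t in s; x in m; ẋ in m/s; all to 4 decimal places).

1 0.4850 0.0915 -0.0874
2 0.9190 -0.8010 -4.9324

phase 1: p=0.1095, T=0.485, ωT=1.858617, cosh=3.285373, sinh=3.129485; start (x,ẋ)=(0.121800, -0.071500) → end (x,ẋ)=(0.091521, -0.087393)
phase 2: p=0.5731, T=0.434, ωT=1.663175, cosh=2.732785, sinh=2.543249; start (x,ẋ)=(0.091521, -0.087393) → end (x,ẋ)=(-0.800950, -4.932408)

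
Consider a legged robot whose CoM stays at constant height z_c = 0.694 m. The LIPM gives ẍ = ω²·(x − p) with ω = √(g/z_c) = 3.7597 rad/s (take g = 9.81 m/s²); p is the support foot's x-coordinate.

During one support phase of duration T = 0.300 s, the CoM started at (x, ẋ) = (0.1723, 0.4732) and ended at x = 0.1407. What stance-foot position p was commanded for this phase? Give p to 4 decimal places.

ωT = 3.7597·0.300 = 1.127910; cosh(ωT) = 1.706451, sinh(ωT) = 1.382742
x(T) = p + (x₀−p)·cosh(ωT) + (ẋ₀/ω)·sinh(ωT) ⇒ p·(1 − cosh) = x(T) − x₀·cosh − (ẋ₀/ω)·sinh
numerator   = 0.1407 − (0.1723)·1.706451 − (0.4732/3.7597)·1.382742 = -0.327355
denominator = 1 − 1.706451 = -0.706451
p = -0.327355 / -0.706451 = 0.4634

p = 0.4634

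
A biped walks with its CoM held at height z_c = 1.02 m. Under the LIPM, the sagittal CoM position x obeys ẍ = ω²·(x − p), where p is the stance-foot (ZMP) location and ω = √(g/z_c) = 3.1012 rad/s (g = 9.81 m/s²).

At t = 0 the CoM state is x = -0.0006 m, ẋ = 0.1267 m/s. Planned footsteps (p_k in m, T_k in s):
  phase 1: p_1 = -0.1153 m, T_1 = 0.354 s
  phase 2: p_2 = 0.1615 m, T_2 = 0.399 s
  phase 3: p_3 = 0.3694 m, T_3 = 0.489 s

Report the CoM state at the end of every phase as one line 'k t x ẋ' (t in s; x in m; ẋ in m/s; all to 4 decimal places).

1 0.3540 0.1302 0.6848
2 0.7530 0.4515 1.1262
3 1.2420 1.3528 3.2410

phase 1: p=-0.1153, T=0.354, ωT=1.097825, cosh=1.665617, sinh=1.332021; start (x,ẋ)=(-0.000600, 0.126700) → end (x,ẋ)=(0.130166, 0.684844)
phase 2: p=0.1615, T=0.399, ωT=1.237379, cosh=1.868356, sinh=1.578212; start (x,ẋ)=(0.130166, 0.684844) → end (x,ẋ)=(0.451477, 1.126173)
phase 3: p=0.3694, T=0.489, ωT=1.516487, cosh=2.387836, sinh=2.168354; start (x,ẋ)=(0.451477, 1.126173) → end (x,ẋ)=(1.352805, 3.241043)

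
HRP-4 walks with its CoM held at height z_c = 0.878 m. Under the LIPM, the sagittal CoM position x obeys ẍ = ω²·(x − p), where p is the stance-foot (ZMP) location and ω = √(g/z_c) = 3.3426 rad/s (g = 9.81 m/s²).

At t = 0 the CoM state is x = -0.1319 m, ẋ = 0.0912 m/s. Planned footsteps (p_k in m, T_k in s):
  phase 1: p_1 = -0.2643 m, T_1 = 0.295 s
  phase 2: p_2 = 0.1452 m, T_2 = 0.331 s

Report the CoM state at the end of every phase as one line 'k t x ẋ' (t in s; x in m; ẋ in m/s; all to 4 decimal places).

1 0.2950 -0.0307 0.6499
2 0.6260 0.1120 0.2985

phase 1: p=-0.2643, T=0.295, ωT=0.986067, cosh=1.526856, sinh=1.153815; start (x,ẋ)=(-0.131900, 0.091200) → end (x,ẋ)=(-0.030663, 0.649882)
phase 2: p=0.1452, T=0.331, ωT=1.106401, cosh=1.677102, sinh=1.346354; start (x,ẋ)=(-0.030663, 0.649882) → end (x,ẋ)=(0.112023, 0.298475)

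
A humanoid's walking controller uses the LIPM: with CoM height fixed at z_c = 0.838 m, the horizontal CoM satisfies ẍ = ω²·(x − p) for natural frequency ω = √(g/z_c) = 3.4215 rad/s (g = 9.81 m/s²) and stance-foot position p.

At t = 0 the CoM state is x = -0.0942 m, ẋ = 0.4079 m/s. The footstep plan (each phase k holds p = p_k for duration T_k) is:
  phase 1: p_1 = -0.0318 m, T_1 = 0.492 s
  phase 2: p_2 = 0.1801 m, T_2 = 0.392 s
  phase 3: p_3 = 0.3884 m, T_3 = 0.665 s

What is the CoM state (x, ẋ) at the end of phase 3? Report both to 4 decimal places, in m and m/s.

phase 1: p=-0.0318, T=0.492, ωT=1.683378, cosh=2.784728, sinh=2.598983; start (x,ẋ)=(-0.094200, 0.407900) → end (x,ẋ)=(0.104275, 0.581004)
phase 2: p=0.1801, T=0.392, ωT=1.341228, cosh=2.042630, sinh=1.781106; start (x,ẋ)=(0.104275, 0.581004) → end (x,ẋ)=(0.327667, 0.724695)
phase 3: p=0.3884, T=0.665, ωT=2.275298, cosh=4.916790, sinh=4.814024; start (x,ẋ)=(0.327667, 0.724695) → end (x,ẋ)=(1.109428, 2.562827)

x = 1.1094, ẋ = 2.5628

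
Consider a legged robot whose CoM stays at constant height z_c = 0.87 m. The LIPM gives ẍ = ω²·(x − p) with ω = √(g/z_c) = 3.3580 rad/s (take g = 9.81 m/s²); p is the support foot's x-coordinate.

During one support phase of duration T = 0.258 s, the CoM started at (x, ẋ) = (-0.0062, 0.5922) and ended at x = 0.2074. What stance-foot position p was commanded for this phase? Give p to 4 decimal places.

p = -0.1088

ωT = 3.3580·0.258 = 0.866364; cosh(ωT) = 1.399363, sinh(ωT) = 0.978885
x(T) = p + (x₀−p)·cosh(ωT) + (ẋ₀/ω)·sinh(ωT) ⇒ p·(1 − cosh) = x(T) − x₀·cosh − (ẋ₀/ω)·sinh
numerator   = 0.2074 − (-0.0062)·1.399363 − (0.5922/3.3580)·0.978885 = 0.043445
denominator = 1 − 1.399363 = -0.399363
p = 0.043445 / -0.399363 = -0.1088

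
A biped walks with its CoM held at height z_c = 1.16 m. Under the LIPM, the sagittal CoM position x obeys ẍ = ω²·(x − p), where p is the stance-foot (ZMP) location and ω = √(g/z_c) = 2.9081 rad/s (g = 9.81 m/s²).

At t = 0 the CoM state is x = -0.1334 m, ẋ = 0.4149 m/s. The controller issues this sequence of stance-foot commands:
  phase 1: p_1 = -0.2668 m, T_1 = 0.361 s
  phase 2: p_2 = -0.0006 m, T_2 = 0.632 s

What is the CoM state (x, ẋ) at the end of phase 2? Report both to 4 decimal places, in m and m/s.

x = 1.6197, ẋ = 4.8368

phase 1: p=-0.2668, T=0.361, ωT=1.049824, cosh=1.603574, sinh=1.253575; start (x,ẋ)=(-0.133400, 0.414900) → end (x,ẋ)=(0.125965, 1.151635)
phase 2: p=-0.0006, T=0.632, ωT=1.837919, cosh=3.221299, sinh=3.062151; start (x,ẋ)=(0.125965, 1.151635) → end (x,ẋ)=(1.619744, 4.836827)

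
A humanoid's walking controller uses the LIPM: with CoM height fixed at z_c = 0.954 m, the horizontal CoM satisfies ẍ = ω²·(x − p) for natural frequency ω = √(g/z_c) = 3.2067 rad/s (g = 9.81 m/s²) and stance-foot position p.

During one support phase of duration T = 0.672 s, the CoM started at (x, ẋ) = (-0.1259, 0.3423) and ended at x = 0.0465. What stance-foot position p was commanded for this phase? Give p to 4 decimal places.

ωT = 3.2067·0.672 = 2.154902; cosh(ωT) = 4.371481, sinh(ωT) = 4.255567
x(T) = p + (x₀−p)·cosh(ωT) + (ẋ₀/ω)·sinh(ωT) ⇒ p·(1 − cosh) = x(T) − x₀·cosh − (ẋ₀/ω)·sinh
numerator   = 0.0465 − (-0.1259)·4.371481 − (0.3423/3.2067)·4.255567 = 0.142608
denominator = 1 − 4.371481 = -3.371481
p = 0.142608 / -3.371481 = -0.0423

p = -0.0423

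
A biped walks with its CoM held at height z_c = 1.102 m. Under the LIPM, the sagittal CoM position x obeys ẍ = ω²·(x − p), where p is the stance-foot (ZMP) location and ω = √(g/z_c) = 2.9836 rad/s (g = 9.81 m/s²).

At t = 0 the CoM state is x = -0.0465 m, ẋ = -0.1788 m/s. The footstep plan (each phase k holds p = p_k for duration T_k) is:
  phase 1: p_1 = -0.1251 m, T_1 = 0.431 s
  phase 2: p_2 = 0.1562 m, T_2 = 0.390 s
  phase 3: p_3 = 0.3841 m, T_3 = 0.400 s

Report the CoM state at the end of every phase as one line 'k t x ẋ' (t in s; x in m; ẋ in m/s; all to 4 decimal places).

phase 1: p=-0.1251, T=0.431, ωT=1.285932, cosh=1.947215, sinh=1.670822; start (x,ẋ)=(-0.046500, -0.178800) → end (x,ẋ)=(-0.072177, 0.043664)
phase 2: p=0.1562, T=0.390, ωT=1.163604, cosh=1.756904, sinh=1.444546; start (x,ẋ)=(-0.072177, 0.043664) → end (x,ẋ)=(-0.223897, -0.907581)
phase 3: p=0.3841, T=0.400, ωT=1.193440, cosh=1.800792, sinh=1.497616; start (x,ẋ)=(-0.223897, -0.907581) → end (x,ẋ)=(-1.166335, -4.351067)

1 0.4310 -0.0722 0.0437
2 0.8210 -0.2239 -0.9076
3 1.2210 -1.1663 -4.3511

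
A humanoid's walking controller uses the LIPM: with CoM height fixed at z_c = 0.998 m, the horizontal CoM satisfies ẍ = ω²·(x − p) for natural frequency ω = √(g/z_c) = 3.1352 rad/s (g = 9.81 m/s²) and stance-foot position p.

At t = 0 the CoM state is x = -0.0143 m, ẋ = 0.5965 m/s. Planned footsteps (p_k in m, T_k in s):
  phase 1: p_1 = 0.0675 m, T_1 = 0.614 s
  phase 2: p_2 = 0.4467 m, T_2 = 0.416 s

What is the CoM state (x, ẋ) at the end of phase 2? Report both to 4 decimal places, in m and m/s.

x = 1.0611, ẋ = 2.2826

phase 1: p=0.0675, T=0.614, ωT=1.925013, cosh=3.500555, sinh=3.354681; start (x,ẋ)=(-0.014300, 0.596500) → end (x,ẋ)=(0.419413, 1.227742)
phase 2: p=0.4467, T=0.416, ωT=1.304243, cosh=1.978139, sinh=1.706761; start (x,ẋ)=(0.419413, 1.227742) → end (x,ẋ)=(1.061088, 2.282629)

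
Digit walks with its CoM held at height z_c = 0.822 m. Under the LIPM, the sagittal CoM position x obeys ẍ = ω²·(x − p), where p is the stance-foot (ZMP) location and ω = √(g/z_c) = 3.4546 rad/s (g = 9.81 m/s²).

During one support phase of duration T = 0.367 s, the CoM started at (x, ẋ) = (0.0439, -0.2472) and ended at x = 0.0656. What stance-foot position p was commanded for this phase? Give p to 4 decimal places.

p = -0.1074

ωT = 3.4546·0.367 = 1.267838; cosh(ωT) = 1.917301, sinh(ωT) = 1.635862
x(T) = p + (x₀−p)·cosh(ωT) + (ẋ₀/ω)·sinh(ωT) ⇒ p·(1 − cosh) = x(T) − x₀·cosh − (ẋ₀/ω)·sinh
numerator   = 0.0656 − (0.0439)·1.917301 − (-0.2472/3.4546)·1.635862 = 0.098487
denominator = 1 − 1.917301 = -0.917301
p = 0.098487 / -0.917301 = -0.1074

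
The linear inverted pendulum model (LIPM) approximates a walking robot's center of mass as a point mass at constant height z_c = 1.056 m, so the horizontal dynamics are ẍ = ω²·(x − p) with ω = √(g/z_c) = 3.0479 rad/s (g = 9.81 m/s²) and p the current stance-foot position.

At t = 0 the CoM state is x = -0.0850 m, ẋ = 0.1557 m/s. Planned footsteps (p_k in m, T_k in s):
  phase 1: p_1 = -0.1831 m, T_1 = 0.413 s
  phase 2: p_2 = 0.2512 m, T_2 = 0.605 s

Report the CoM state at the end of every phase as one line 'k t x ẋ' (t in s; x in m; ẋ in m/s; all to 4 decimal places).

1 0.4130 0.0862 0.7802
2 1.0180 0.5055 0.9781

phase 1: p=-0.1831, T=0.413, ωT=1.258783, cosh=1.902566, sinh=1.618567; start (x,ẋ)=(-0.085000, 0.155700) → end (x,ẋ)=(0.086225, 0.780179)
phase 2: p=0.2512, T=0.605, ωT=1.843979, cosh=3.239916, sinh=3.081729; start (x,ẋ)=(0.086225, 0.780179) → end (x,ẋ)=(0.505534, 0.978139)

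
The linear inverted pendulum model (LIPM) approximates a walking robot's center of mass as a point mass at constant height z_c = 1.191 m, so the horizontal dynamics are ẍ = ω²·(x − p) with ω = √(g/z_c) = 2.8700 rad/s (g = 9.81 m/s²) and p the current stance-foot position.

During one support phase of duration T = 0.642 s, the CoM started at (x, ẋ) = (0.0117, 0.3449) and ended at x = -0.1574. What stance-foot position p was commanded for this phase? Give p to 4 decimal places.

ωT = 2.8700·0.642 = 1.842540; cosh(ωT) = 3.235483, sinh(ωT) = 3.077069
x(T) = p + (x₀−p)·cosh(ωT) + (ẋ₀/ω)·sinh(ωT) ⇒ p·(1 − cosh) = x(T) − x₀·cosh − (ẋ₀/ω)·sinh
numerator   = -0.1574 − (0.0117)·3.235483 − (0.3449/2.8700)·3.077069 = -0.565039
denominator = 1 − 3.235483 = -2.235483
p = -0.565039 / -2.235483 = 0.2528

p = 0.2528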